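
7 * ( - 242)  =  -1694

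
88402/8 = 44201/4 = 11050.25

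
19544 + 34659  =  54203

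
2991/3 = 997= 997.00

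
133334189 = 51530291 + 81803898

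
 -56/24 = -7/3 = - 2.33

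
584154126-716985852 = - 132831726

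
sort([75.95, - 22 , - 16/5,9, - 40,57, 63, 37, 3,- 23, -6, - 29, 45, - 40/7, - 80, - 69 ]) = [ - 80,-69,  -  40,  -  29,  -  23, - 22,-6, - 40/7,  -  16/5, 3, 9,37,45,57, 63,75.95 ]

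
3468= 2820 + 648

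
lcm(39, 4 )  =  156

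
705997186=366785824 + 339211362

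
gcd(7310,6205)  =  85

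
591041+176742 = 767783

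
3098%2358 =740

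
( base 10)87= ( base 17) 52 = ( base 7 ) 153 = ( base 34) 2J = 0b1010111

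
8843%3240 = 2363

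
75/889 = 75/889=0.08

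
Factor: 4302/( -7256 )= -2151/3628= -  2^(-2)*3^2*239^1 * 907^( - 1)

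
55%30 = 25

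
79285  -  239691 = - 160406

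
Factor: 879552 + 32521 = 43^1*21211^1 = 912073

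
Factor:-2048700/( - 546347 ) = 2^2* 3^1*5^2 * 241^(-1 )*2267^(-1 ) *6829^1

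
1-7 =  - 6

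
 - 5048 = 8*( - 631)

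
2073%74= 1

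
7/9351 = 7/9351 = 0.00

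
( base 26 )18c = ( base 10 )896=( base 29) 11Q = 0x380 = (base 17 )31c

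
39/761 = 39/761  =  0.05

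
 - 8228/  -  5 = 8228/5 = 1645.60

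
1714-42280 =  - 40566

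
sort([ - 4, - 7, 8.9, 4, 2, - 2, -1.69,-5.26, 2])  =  [ - 7, - 5.26, -4, - 2, - 1.69,  2,2 , 4, 8.9 ]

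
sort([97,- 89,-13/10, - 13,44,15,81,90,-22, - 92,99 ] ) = [ - 92, - 89, - 22,-13,-13/10,15, 44,81,90,97,99 ]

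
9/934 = 9/934  =  0.01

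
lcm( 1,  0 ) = 0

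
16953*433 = 7340649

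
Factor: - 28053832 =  -2^3*113^1*31033^1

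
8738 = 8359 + 379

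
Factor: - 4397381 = -31^1*141851^1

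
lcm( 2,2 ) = 2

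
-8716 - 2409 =-11125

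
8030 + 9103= 17133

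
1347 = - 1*(-1347) 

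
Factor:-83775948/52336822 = -41887974/26168411=- 2^1*3^1*23^(- 1 ) * 29^(-1)*39233^( - 1)*6981329^1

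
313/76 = 4 + 9/76= 4.12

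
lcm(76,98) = 3724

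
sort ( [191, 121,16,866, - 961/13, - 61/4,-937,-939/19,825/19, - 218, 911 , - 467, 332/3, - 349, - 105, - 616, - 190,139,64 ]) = [ - 937, - 616, - 467, -349, - 218, - 190, - 105, - 961/13 , - 939/19 , - 61/4,16, 825/19, 64,332/3,121,139,  191, 866,911]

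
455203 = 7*65029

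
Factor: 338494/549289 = 2^1 * 29^(-1)*31^( - 1 ) * 277^1 = 554/899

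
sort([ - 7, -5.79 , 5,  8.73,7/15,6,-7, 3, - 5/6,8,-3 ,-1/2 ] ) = [ - 7,  -  7,-5.79,  -  3,-5/6,-1/2, 7/15, 3, 5, 6, 8,8.73 ]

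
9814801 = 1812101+8002700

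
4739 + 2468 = 7207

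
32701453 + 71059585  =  103761038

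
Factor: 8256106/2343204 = 4128053/1171602 =2^( - 1)*3^(-2) * 31^1*37^1*59^1*61^1*65089^(  -  1)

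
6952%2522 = 1908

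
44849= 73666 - 28817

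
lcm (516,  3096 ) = 3096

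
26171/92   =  284 + 43/92 =284.47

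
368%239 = 129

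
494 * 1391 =687154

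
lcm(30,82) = 1230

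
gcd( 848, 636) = 212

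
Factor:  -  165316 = -2^2*37^1  *  1117^1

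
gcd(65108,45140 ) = 4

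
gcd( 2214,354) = 6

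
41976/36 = 1166  =  1166.00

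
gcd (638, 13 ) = 1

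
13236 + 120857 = 134093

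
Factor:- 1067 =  - 11^1*97^1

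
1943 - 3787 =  - 1844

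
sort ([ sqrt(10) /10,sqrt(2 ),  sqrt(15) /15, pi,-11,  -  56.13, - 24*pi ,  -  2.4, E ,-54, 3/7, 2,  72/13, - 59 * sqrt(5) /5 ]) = [-24 * pi, - 56.13, - 54, - 59 * sqrt(5 )/5, - 11,- 2.4, sqrt( 15)/15, sqrt(10 )/10, 3/7, sqrt( 2), 2,E , pi,72/13]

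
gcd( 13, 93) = 1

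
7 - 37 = - 30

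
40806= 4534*9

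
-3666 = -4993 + 1327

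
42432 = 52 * 816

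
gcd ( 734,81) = 1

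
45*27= 1215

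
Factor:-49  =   - 7^2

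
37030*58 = 2147740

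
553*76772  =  42454916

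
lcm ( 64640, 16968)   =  1357440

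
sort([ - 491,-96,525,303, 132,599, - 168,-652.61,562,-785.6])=[ - 785.6, - 652.61,-491,-168, - 96,132,303,525 , 562,599 ] 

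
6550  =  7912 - 1362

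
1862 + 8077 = 9939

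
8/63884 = 2/15971 = 0.00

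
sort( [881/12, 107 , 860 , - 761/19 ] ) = [  -  761/19, 881/12, 107 , 860 ]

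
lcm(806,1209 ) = 2418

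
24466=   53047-28581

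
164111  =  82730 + 81381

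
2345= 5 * 469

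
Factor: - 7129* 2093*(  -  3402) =2^1*3^5*7^2*13^1 * 23^1*7129^1 =50761231794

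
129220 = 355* 364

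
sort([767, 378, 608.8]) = [ 378, 608.8,767] 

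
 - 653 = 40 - 693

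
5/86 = 5/86=0.06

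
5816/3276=1454/819 = 1.78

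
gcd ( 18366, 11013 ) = 3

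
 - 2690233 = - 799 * 3367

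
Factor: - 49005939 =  - 3^1*23^1*43^1*83^1*199^1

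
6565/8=6565/8  =  820.62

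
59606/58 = 1027 + 20/29 = 1027.69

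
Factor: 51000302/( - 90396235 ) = - 2^1 * 5^ (  -  1) * 349^( - 1)*51803^(-1)*25500151^1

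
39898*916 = 36546568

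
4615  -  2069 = 2546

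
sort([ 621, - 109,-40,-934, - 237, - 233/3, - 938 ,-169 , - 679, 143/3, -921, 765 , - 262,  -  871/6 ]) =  [-938, - 934, - 921, - 679, - 262 , - 237, - 169, - 871/6, -109 , - 233/3 , - 40,143/3,621,765 ]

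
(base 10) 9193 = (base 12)53a1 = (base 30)A6D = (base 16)23e9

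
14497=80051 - 65554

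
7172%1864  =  1580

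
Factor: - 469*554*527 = -136928302= - 2^1*7^1*17^1  *31^1*67^1*  277^1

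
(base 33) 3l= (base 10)120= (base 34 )3I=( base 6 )320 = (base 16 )78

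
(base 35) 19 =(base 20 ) 24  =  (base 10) 44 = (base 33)1b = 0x2C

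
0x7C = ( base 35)3J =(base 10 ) 124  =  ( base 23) 59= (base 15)84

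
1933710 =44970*43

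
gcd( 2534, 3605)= 7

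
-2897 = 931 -3828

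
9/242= 9/242 = 0.04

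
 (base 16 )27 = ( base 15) 29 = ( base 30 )19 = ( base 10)39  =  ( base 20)1j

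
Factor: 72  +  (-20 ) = 2^2*13^1= 52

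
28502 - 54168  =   - 25666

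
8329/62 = 134 + 21/62 = 134.34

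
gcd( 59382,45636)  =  6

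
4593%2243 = 107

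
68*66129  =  4496772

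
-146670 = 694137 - 840807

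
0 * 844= 0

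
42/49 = 6/7  =  0.86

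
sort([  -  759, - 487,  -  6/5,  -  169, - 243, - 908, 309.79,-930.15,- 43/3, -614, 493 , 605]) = [-930.15, - 908, - 759 , - 614, - 487, - 243, - 169, -43/3, - 6/5,  309.79, 493, 605]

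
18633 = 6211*3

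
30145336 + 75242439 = 105387775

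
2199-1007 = 1192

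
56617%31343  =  25274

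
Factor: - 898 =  - 2^1*449^1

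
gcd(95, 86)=1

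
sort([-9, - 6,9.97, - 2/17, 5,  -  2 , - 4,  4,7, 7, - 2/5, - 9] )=[ - 9, - 9, - 6,  -  4,-2, - 2/5, - 2/17,  4, 5, 7, 7, 9.97 ] 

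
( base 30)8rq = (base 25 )clb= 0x1F64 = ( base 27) B0H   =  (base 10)8036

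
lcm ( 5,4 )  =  20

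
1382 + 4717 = 6099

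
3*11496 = 34488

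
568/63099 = 568/63099 = 0.01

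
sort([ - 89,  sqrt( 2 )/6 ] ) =[ - 89,sqrt(2 ) /6]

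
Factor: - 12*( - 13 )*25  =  3900 =2^2*3^1*5^2*13^1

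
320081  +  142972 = 463053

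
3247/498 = 6 + 259/498 = 6.52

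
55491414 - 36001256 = 19490158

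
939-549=390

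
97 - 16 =81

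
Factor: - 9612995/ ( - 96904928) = 2^(-5)*5^1*7^1*457^1*601^1 * 1583^( - 1)*1913^( - 1 )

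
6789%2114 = 447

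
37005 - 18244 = 18761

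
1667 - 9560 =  - 7893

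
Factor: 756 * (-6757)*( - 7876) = 40232907792 = 2^4*3^3*7^1*11^1*29^1*179^1*233^1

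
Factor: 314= 2^1*157^1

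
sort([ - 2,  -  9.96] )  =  [ - 9.96, - 2]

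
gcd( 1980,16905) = 15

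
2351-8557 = -6206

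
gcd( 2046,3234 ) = 66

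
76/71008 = 19/17752 = 0.00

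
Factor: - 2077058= -2^1*1038529^1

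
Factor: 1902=2^1*3^1 * 317^1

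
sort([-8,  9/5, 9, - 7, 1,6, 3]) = [ - 8, - 7, 1, 9/5,3, 6,  9]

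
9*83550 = 751950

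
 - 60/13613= - 1 + 13553/13613=-  0.00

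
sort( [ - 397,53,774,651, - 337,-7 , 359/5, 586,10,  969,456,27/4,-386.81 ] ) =[ - 397,- 386.81, - 337, -7,27/4,10, 53,359/5,456,586,651, 774 , 969 ] 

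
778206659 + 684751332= 1462957991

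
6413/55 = 116+3/5 = 116.60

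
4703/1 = 4703 =4703.00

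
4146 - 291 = 3855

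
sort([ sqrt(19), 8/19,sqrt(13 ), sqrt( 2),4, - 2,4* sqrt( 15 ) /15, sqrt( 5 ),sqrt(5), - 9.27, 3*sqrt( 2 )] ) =[ - 9.27, - 2, 8/19,4*sqrt( 15 ) /15,sqrt( 2 ),sqrt( 5 ) , sqrt( 5),  sqrt( 13 ),4, 3  *  sqrt( 2 ),sqrt( 19 ) ] 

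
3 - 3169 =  - 3166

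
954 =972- 18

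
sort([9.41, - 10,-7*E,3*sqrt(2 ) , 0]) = [- 7*E, - 10,  0,3 *sqrt( 2), 9.41] 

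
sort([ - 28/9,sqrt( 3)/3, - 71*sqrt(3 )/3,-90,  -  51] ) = [ - 90, - 51  , - 71 * sqrt(3 )/3, - 28/9, sqrt(3 )/3]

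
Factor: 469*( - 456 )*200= - 42772800=- 2^6*3^1*5^2*7^1*19^1*67^1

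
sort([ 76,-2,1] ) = [ - 2,1,76 ]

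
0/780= 0  =  0.00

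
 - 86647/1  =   - 86647 = - 86647.00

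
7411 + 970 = 8381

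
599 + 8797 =9396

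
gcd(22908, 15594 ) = 138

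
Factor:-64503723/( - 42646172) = 2^( - 2)*3^1 * 10661543^(  -  1)*21501241^1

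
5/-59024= - 5/59024 = - 0.00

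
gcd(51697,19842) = 1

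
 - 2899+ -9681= - 12580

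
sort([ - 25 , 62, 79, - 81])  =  [ - 81, - 25,62,79 ] 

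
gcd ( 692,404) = 4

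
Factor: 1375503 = 3^1 * 458501^1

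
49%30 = 19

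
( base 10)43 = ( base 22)1L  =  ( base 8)53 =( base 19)25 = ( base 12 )37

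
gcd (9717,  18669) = 3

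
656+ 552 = 1208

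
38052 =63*604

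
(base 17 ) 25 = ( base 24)1f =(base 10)39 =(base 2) 100111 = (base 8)47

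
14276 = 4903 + 9373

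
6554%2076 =326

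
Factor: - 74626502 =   -  2^1* 641^1*58211^1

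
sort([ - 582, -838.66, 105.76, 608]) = [ - 838.66, - 582, 105.76 , 608]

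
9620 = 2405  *4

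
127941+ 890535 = 1018476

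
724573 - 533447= 191126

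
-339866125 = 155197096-495063221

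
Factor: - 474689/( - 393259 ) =821^( - 1)*991^1 = 991/821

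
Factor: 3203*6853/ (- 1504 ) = -21950159/1504 =- 2^(-5) * 7^1 * 11^1*47^ ( - 1 ) *89^1*3203^1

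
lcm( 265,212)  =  1060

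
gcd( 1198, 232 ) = 2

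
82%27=1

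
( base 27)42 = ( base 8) 156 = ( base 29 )3n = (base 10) 110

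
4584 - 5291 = -707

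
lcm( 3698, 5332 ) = 229276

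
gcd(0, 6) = 6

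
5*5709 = 28545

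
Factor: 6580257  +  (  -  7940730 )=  - 3^1  *23^1 * 19717^1 = - 1360473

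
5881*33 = 194073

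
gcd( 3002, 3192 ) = 38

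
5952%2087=1778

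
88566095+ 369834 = 88935929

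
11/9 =1 + 2/9 = 1.22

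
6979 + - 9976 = - 2997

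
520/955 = 104/191= 0.54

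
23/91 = 23/91 =0.25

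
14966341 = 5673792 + 9292549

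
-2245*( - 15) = 33675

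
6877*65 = 447005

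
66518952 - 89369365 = -22850413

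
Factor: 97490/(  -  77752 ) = -2^( - 2 )*5^1 * 9719^(-1)*9749^1 = - 48745/38876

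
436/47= 9 + 13/47= 9.28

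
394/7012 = 197/3506 = 0.06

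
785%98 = 1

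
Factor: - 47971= - 7^2*11^1 * 89^1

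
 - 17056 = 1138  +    -  18194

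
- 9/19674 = -1 + 2185/2186 = - 0.00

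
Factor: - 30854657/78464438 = -2^( - 1)*13^( - 1)*1307^( -1) * 2309^ ( - 1) * 30854657^1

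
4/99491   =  4/99491 = 0.00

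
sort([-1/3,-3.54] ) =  [-3.54, - 1/3 ] 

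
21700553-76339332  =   - 54638779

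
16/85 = 16/85 = 0.19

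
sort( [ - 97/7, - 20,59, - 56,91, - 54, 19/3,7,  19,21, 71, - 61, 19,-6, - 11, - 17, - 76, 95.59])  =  [  -  76, - 61, - 56  , - 54,-20, - 17,-97/7, -11, - 6, 19/3 , 7, 19,19,21,59, 71, 91,95.59 ]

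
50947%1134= 1051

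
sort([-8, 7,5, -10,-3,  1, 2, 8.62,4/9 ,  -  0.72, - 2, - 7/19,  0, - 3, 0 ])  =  [ - 10,  -  8, - 3, - 3, - 2, -0.72, -7/19, 0,0,4/9, 1, 2,5, 7, 8.62]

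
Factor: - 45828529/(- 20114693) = 41^1*59^( - 1)*340927^( -1)*1117769^1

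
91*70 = 6370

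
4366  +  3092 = 7458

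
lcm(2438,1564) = 82892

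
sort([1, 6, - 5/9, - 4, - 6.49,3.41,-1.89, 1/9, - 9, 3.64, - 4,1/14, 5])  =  [ - 9, - 6.49, - 4,-4, - 1.89, - 5/9,1/14, 1/9, 1 , 3.41, 3.64,  5, 6]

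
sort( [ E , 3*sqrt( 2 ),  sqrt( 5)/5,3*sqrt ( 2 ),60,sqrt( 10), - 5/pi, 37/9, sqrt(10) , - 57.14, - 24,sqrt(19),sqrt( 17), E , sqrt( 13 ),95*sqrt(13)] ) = [ - 57.14, - 24, - 5/pi,sqrt( 5 ) /5,E,E , sqrt( 10 ),sqrt( 10),sqrt ( 13 ),37/9,sqrt(17 ), 3*sqrt( 2), 3*sqrt( 2),sqrt( 19), 60, 95* sqrt( 13)]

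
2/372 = 1/186 = 0.01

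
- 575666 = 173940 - 749606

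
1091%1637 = 1091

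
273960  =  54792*5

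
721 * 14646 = 10559766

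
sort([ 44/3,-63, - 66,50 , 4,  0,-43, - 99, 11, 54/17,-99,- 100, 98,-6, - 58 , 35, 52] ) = [ - 100 , - 99, - 99, - 66, - 63, - 58, - 43, - 6,0 , 54/17,4,  11 , 44/3,35, 50,52 , 98] 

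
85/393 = 85/393 = 0.22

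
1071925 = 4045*265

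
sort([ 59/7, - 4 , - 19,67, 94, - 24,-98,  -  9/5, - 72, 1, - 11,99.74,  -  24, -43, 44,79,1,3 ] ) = [ - 98, -72,-43, - 24, -24, -19, - 11,-4 , - 9/5,1,1,  3,59/7, 44,  67, 79 , 94,  99.74 ] 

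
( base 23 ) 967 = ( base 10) 4906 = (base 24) 8CA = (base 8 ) 11452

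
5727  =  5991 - 264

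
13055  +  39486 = 52541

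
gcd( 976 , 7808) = 976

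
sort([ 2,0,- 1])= [-1, 0,2]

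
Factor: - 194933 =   -  194933^1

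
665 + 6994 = 7659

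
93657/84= 1114+27/28= 1114.96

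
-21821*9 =-196389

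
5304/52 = 102=   102.00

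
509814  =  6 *84969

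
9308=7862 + 1446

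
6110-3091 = 3019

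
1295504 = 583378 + 712126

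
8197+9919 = 18116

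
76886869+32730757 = 109617626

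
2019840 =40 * 50496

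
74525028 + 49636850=124161878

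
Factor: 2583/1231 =3^2*7^1*41^1*1231^( - 1)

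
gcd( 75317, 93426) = 1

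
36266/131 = 276  +  110/131  =  276.84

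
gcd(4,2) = 2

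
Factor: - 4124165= -5^1*824833^1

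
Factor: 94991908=2^2*11^1*157^1*13751^1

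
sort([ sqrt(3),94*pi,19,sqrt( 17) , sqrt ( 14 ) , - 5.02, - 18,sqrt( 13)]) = [ - 18, - 5.02, sqrt ( 3 ), sqrt(13) , sqrt( 14 ), sqrt ( 17 ),  19,94*pi] 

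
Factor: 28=2^2*7^1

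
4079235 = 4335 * 941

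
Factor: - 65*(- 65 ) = 5^2*13^2 =4225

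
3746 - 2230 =1516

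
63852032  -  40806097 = 23045935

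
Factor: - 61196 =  - 2^2*15299^1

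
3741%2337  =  1404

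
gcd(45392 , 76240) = 16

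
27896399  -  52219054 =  - 24322655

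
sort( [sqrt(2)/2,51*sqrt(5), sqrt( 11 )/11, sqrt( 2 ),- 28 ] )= [ - 28, sqrt ( 11) /11,  sqrt(2)/2,sqrt( 2), 51*sqrt(5)]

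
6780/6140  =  1 + 32/307 = 1.10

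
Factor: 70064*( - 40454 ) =  -  2834369056 = - 2^5*29^1*113^1 * 151^1*179^1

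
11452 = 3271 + 8181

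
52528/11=4775 + 3/11 = 4775.27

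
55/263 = 55/263 = 0.21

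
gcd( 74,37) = 37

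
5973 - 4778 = 1195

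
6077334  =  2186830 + 3890504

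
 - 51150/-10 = 5115+0/1=5115.00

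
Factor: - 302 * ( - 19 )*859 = 2^1*19^1*151^1*859^1 = 4928942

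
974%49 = 43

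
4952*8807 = 43612264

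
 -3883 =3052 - 6935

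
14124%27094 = 14124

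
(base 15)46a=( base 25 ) 1F0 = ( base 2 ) 1111101000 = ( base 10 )1000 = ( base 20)2a0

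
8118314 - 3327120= 4791194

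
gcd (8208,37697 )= 1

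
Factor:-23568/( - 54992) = 3/7  =  3^1*7^(-1 )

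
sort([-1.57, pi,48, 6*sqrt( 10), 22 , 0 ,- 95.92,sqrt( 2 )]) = [ - 95.92,-1.57,0,  sqrt( 2), pi,6*sqrt (10), 22, 48]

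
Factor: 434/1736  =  1/4 = 2^( - 2)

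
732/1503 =244/501=0.49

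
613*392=240296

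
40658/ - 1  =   - 40658 + 0/1 =- 40658.00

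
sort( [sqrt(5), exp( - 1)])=[ exp( - 1 ), sqrt( 5) ]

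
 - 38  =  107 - 145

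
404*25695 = 10380780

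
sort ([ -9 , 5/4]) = [ - 9, 5/4]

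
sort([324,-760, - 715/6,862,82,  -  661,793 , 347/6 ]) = [ - 760, - 661, - 715/6, 347/6, 82, 324, 793, 862 ]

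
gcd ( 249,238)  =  1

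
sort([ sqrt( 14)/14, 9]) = [sqrt (14 ) /14,9] 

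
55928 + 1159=57087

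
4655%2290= 75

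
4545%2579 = 1966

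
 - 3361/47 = -72 + 23/47 = - 71.51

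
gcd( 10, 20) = 10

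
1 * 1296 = 1296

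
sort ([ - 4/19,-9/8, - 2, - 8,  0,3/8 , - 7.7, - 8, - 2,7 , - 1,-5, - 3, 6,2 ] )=[  -  8, - 8 , - 7.7, - 5, - 3, - 2, - 2, - 9/8, - 1, - 4/19, 0,  3/8, 2,6  ,  7]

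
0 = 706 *0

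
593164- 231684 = 361480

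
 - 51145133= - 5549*9217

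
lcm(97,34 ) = 3298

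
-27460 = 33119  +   - 60579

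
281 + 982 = 1263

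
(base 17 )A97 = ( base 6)22042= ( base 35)2H5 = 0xbea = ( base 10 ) 3050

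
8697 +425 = 9122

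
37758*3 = 113274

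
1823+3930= 5753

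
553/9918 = 553/9918 = 0.06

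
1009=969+40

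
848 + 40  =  888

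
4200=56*75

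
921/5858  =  921/5858 = 0.16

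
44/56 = 11/14 = 0.79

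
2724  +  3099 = 5823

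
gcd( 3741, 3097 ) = 1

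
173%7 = 5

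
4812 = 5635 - 823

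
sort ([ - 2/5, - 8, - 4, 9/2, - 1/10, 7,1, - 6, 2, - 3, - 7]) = [-8, - 7, - 6, - 4, - 3,  -  2/5, - 1/10 , 1,2,9/2,  7 ]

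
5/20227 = 5/20227 = 0.00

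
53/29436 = 53/29436 = 0.00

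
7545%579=18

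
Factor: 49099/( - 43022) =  - 2^( - 1)* 7^( - 2 )*37^1*439^ (-1)*1327^1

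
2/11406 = 1/5703= 0.00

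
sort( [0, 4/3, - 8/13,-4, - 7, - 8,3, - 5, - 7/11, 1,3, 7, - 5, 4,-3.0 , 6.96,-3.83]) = [ - 8, - 7, - 5, - 5, - 4,-3.83,-3.0, - 7/11, - 8/13  ,  0,1,4/3,3,3,  4,  6.96,7 ]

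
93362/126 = 46681/63 = 740.97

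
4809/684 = 1603/228 = 7.03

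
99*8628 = 854172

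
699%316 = 67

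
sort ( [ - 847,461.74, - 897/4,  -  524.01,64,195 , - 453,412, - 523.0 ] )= [ - 847, - 524.01, - 523.0, - 453, - 897/4,64, 195,412,461.74]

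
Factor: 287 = 7^1* 41^1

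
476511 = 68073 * 7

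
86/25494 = 43/12747 = 0.00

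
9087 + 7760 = 16847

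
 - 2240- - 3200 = 960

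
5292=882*6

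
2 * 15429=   30858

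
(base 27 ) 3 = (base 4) 3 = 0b11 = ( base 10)3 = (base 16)3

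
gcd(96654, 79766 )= 2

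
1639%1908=1639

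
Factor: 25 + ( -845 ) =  - 820 = - 2^2*5^1*41^1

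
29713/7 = 4244 + 5/7 = 4244.71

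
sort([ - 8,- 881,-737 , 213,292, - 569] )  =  [ - 881,-737, - 569, - 8,213 , 292] 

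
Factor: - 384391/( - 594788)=2^( -2) * 7^1 * 89^1*241^( - 1)=623/964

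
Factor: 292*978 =285576 =2^3 *3^1*73^1*163^1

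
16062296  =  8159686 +7902610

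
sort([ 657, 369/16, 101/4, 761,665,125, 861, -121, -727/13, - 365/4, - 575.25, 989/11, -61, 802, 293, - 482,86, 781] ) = [- 575.25, - 482 ,  -  121,  -  365/4, - 61,- 727/13, 369/16,101/4, 86,989/11,125, 293, 657,665, 761, 781, 802,861 ] 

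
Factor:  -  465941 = -7^2* 37^1*257^1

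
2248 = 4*562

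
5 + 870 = 875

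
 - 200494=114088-314582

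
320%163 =157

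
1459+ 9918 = 11377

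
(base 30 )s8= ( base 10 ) 848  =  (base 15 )3B8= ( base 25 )18N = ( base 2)1101010000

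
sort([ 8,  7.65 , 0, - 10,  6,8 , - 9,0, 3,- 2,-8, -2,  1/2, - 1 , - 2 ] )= [ - 10,-9, - 8 , - 2 , - 2, - 2, - 1 , 0, 0, 1/2 , 3 , 6 , 7.65,8, 8]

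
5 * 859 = 4295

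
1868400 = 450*4152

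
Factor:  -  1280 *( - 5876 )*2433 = 2^10*3^1*5^1*13^1 * 113^1*811^1 = 18299274240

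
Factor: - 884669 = -884669^1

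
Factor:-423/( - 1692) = 2^(-2 ) = 1/4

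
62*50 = 3100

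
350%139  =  72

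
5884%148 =112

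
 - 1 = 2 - 3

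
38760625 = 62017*625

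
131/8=16+3/8   =  16.38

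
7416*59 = 437544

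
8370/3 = 2790 =2790.00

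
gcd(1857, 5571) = 1857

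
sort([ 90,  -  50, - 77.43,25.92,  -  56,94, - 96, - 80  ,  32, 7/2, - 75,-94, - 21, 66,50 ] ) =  [ - 96, - 94,  -  80, - 77.43, - 75,-56, - 50, - 21,7/2, 25.92, 32, 50, 66, 90, 94] 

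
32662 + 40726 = 73388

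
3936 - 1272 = 2664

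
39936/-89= -449 +25/89 = - 448.72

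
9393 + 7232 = 16625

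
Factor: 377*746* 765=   215150130 = 2^1*  3^2* 5^1 *13^1* 17^1 * 29^1*373^1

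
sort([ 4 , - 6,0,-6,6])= [ - 6, - 6, 0,4, 6 ]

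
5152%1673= 133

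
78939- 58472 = 20467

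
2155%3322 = 2155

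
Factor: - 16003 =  - 13^1*1231^1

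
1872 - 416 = 1456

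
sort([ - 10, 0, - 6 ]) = [ - 10, - 6,0 ]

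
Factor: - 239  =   - 239^1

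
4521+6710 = 11231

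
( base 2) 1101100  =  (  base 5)413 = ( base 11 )99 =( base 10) 108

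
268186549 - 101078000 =167108549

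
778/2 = 389 =389.00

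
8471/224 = 8471/224 = 37.82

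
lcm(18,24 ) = 72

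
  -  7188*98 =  - 704424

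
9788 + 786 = 10574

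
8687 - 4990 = 3697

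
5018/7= 5018/7 = 716.86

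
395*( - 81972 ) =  - 32378940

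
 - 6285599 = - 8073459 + 1787860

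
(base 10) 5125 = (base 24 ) 8ld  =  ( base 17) 10C8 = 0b1010000000101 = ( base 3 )21000211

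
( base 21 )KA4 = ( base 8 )21512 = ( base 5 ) 242114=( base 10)9034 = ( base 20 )12be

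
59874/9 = 6652 + 2/3= 6652.67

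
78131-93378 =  - 15247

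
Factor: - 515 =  - 5^1*103^1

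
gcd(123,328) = 41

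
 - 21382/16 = -10691/8 = - 1336.38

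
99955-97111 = 2844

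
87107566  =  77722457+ 9385109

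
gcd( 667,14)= 1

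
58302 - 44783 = 13519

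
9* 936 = 8424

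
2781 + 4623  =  7404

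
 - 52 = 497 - 549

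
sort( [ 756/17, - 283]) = [ - 283,756/17]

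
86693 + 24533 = 111226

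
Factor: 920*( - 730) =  - 2^4*5^2 *23^1*73^1 =-671600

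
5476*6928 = 37937728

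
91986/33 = 2787+ 5/11 = 2787.45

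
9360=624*15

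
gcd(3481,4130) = 59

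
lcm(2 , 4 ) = 4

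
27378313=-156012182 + 183390495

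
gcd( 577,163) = 1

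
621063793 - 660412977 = -39349184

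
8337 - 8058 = 279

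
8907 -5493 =3414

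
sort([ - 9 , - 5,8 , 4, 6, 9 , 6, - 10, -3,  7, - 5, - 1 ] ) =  [ - 10, - 9, -5, - 5,-3,  -  1,4, 6, 6 , 7,8,9] 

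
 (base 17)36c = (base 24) 1GL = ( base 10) 981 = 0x3d5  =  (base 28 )171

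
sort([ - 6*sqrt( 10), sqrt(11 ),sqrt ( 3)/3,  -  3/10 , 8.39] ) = [ - 6*sqrt( 10), - 3/10, sqrt(3 )/3, sqrt( 11), 8.39 ] 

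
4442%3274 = 1168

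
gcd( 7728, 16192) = 368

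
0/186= 0 = 0.00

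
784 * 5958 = 4671072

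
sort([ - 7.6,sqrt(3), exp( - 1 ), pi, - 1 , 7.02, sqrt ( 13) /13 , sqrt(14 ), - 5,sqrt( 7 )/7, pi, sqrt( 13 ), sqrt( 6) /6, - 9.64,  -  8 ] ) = [ - 9.64,  -  8, - 7.6 , - 5, - 1 , sqrt(13) /13, exp( - 1 ),sqrt(7)/7,  sqrt(6 )/6,sqrt( 3), pi, pi, sqrt( 13 ),sqrt(14 ),7.02 ]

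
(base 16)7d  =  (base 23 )5A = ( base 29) 49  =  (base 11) 104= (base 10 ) 125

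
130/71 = 1 + 59/71= 1.83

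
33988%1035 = 868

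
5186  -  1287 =3899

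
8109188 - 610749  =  7498439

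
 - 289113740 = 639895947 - 929009687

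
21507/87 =247 + 6/29 = 247.21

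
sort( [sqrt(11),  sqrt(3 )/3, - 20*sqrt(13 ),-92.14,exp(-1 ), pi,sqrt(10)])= [ - 92.14, - 20* sqrt( 13),exp( - 1 ), sqrt(3) /3, pi,  sqrt(10 ),  sqrt(11 )]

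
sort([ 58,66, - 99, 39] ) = [ - 99,39, 58,66]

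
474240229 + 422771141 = 897011370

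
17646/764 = 23  +  37/382=23.10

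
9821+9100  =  18921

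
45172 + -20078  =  25094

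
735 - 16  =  719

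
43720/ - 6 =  - 21860/3 = - 7286.67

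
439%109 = 3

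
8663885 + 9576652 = 18240537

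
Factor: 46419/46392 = 2^( - 3 )* 1933^ (-1)*15473^1 = 15473/15464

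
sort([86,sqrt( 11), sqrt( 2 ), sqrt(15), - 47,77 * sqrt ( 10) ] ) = [ - 47,sqrt (2 ) , sqrt( 11), sqrt ( 15 ),86,77*sqrt( 10 ) ]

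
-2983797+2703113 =  -  280684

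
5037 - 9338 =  - 4301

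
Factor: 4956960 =2^5*3^1 * 5^1 * 23^1*449^1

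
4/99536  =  1/24884 = 0.00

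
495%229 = 37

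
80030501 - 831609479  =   -751578978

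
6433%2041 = 310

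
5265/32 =164 + 17/32 =164.53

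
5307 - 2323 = 2984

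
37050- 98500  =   - 61450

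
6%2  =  0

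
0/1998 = 0 = 0.00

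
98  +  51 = 149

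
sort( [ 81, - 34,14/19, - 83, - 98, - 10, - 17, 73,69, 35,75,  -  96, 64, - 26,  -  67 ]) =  [ -98, - 96, - 83, - 67, - 34, - 26, - 17, - 10, 14/19,  35, 64, 69,73, 75, 81]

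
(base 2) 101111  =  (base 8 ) 57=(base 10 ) 47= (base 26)1l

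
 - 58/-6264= 1/108 = 0.01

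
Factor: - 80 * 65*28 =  - 145600= - 2^6*5^2*7^1*13^1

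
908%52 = 24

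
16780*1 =16780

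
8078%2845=2388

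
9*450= 4050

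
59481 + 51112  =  110593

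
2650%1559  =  1091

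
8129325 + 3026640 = 11155965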